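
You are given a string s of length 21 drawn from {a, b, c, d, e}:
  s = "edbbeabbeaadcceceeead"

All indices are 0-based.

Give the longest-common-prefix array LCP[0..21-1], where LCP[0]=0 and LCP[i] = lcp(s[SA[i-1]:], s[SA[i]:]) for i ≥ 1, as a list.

rank | idx | suffix
   0 |   9 | aadcceceeead
   1 |   5 | abbeaadcceceeead
   2 |  19 | ad
   3 |  10 | adcceceeead
   4 |   6 | bbeaadcceceeead
   5 |   2 | bbeabbeaadcceceeead
   6 |   7 | beaadcceceeead
   7 |   3 | beabbeaadcceceeead
   8 |  12 | cceceeead
   9 |  13 | ceceeead
  10 |  15 | ceeead
  11 |  20 | d
  12 |   1 | dbbeabbeaadcceceeead
  13 |  11 | dcceceeead
  14 |   8 | eaadcceceeead
  15 |   4 | eabbeaadcceceeead
  16 |  18 | ead
  17 |  14 | eceeead
  18 |   0 | edbbeabbeaadcceceeead
  19 |  17 | eead
  20 |  16 | eeead

SA = [9, 5, 19, 10, 6, 2, 7, 3, 12, 13, 15, 20, 1, 11, 8, 4, 18, 14, 0, 17, 16]
i: (SA[i-1],SA[i]) lcp shared
  1: (9,5) 1 'a'
  2: (5,19) 1 'a'
  3: (19,10) 2 'ad'
  4: (10,6) 0 ''
  5: (6,2) 4 'bbea'
  6: (2,7) 1 'b'
  7: (7,3) 3 'bea'
  8: (3,12) 0 ''
  9: (12,13) 1 'c'
  10: (13,15) 2 'ce'
  11: (15,20) 0 ''
  12: (20,1) 1 'd'
  13: (1,11) 1 'd'
  14: (11,8) 0 ''
  15: (8,4) 2 'ea'
  16: (4,18) 2 'ea'
  17: (18,14) 1 'e'
  18: (14,0) 1 'e'
  19: (0,17) 1 'e'
  20: (17,16) 2 'ee'

[0, 1, 1, 2, 0, 4, 1, 3, 0, 1, 2, 0, 1, 1, 0, 2, 2, 1, 1, 1, 2]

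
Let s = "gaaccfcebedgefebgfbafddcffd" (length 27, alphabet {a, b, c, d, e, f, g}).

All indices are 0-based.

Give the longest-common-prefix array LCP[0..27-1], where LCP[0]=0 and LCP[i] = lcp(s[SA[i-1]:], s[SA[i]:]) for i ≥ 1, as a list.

rank | idx | suffix
   0 |   1 | aaccfcebedgefebgfbafddcffd
   1 |   2 | accfcebedgefebgfbafddcffd
   2 |  19 | afddcffd
   3 |  18 | bafddcffd
   4 |   8 | bedgefebgfbafddcffd
   5 |  15 | bgfbafddcffd
   6 |   3 | ccfcebedgefebgfbafddcffd
   7 |   6 | cebedgefebgfbafddcffd
   8 |   4 | cfcebedgefebgfbafddcffd
   9 |  23 | cffd
  10 |  26 | d
  11 |  22 | dcffd
  12 |  21 | ddcffd
  13 |  10 | dgefebgfbafddcffd
  14 |   7 | ebedgefebgfbafddcffd
  15 |  14 | ebgfbafddcffd
  16 |   9 | edgefebgfbafddcffd
  17 |  12 | efebgfbafddcffd
  18 |  17 | fbafddcffd
  19 |   5 | fcebedgefebgfbafddcffd
  20 |  25 | fd
  21 |  20 | fddcffd
  22 |  13 | febgfbafddcffd
  23 |  24 | ffd
  24 |   0 | gaaccfcebedgefebgfbafddcffd
  25 |  11 | gefebgfbafddcffd
  26 |  16 | gfbafddcffd

SA = [1, 2, 19, 18, 8, 15, 3, 6, 4, 23, 26, 22, 21, 10, 7, 14, 9, 12, 17, 5, 25, 20, 13, 24, 0, 11, 16]
rank  pair      lcp
   1  s[1:],s[2:]  1  'a'
   2  s[2:],s[19:]  1  'a'
   3  s[19:],s[18:]  0  ''
   4  s[18:],s[8:]  1  'b'
   5  s[8:],s[15:]  1  'b'
   6  s[15:],s[3:]  0  ''
   7  s[3:],s[6:]  1  'c'
   8  s[6:],s[4:]  1  'c'
   9  s[4:],s[23:]  2  'cf'
  10  s[23:],s[26:]  0  ''
  11  s[26:],s[22:]  1  'd'
  12  s[22:],s[21:]  1  'd'
  13  s[21:],s[10:]  1  'd'
  14  s[10:],s[7:]  0  ''
  15  s[7:],s[14:]  2  'eb'
  16  s[14:],s[9:]  1  'e'
  17  s[9:],s[12:]  1  'e'
  18  s[12:],s[17:]  0  ''
  19  s[17:],s[5:]  1  'f'
  20  s[5:],s[25:]  1  'f'
  21  s[25:],s[20:]  2  'fd'
  22  s[20:],s[13:]  1  'f'
  23  s[13:],s[24:]  1  'f'
  24  s[24:],s[0:]  0  ''
  25  s[0:],s[11:]  1  'g'
  26  s[11:],s[16:]  1  'g'

[0, 1, 1, 0, 1, 1, 0, 1, 1, 2, 0, 1, 1, 1, 0, 2, 1, 1, 0, 1, 1, 2, 1, 1, 0, 1, 1]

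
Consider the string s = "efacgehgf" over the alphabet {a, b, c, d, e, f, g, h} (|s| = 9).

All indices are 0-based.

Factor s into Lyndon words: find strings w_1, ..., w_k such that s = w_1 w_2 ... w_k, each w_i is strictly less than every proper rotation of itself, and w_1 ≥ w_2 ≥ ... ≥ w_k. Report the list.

emit factor 1: 'ef' (i=0, period=2)
emit factor 2: 'acgehgf' (i=2, period=7)

["ef", "acgehgf"]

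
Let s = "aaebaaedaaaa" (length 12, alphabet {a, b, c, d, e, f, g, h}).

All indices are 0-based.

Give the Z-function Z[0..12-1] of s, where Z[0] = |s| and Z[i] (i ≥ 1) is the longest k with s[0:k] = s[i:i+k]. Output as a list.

[12, 1, 0, 0, 3, 1, 0, 0, 2, 2, 2, 1]

Z[0]=12
i=1: fresh scan; Z[1]=1 scan→box=[1,2)
i=2: fresh scan; Z[2]=0
i=3: fresh scan; Z[3]=0
i=4: fresh scan; Z[4]=3 scan→box=[4,7)
i=5: min(r-i=2, Z[1]=1)=1; Z[5]=1
i=6: min(r-i=1, Z[2]=0)=0; Z[6]=0
i=7: fresh scan; Z[7]=0
i=8: fresh scan; Z[8]=2 scan→box=[8,10)
i=9: min(r-i=1, Z[1]=1)=1; Z[9]=2 scan→box=[9,11)
i=10: min(r-i=1, Z[1]=1)=1; Z[10]=2 scan→box=[10,12)
i=11: min(r-i=1, Z[1]=1)=1; Z[11]=1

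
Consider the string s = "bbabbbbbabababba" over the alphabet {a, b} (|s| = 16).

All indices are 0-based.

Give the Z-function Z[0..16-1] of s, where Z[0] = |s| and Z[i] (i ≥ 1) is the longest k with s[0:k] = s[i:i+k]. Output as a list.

Z[0]=16
i=1: outside box; Z[1]=1 extend→box=[1,2)
i=2: outside box; Z[2]=0
i=3: outside box; Z[3]=2 extend→box=[3,5)
i=4: min(r-i=1, Z[1]=1)=1; Z[4]=2 extend→box=[4,6)
i=5: min(r-i=1, Z[1]=1)=1; Z[5]=2 extend→box=[5,7)
i=6: min(r-i=1, Z[1]=1)=1; Z[6]=4 extend→box=[6,10)
i=7: min(r-i=3, Z[1]=1)=1; Z[7]=1
i=8: min(r-i=2, Z[2]=0)=0; Z[8]=0
i=9: min(r-i=1, Z[3]=2)=1; Z[9]=1
i=10: outside box; Z[10]=0
i=11: outside box; Z[11]=1 extend→box=[11,12)
i=12: outside box; Z[12]=0
i=13: outside box; Z[13]=3 extend→box=[13,16)
i=14: min(r-i=2, Z[1]=1)=1; Z[14]=1
i=15: min(r-i=1, Z[2]=0)=0; Z[15]=0

[16, 1, 0, 2, 2, 2, 4, 1, 0, 1, 0, 1, 0, 3, 1, 0]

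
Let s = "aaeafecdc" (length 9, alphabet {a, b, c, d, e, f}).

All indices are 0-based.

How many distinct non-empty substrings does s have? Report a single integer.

sorted suffixes:
  #0 SA[0]=0  'aaeafecdc'
  #1 SA[1]=1  'aeafecdc'
  #2 SA[2]=3  'afecdc'
  #3 SA[3]=8  'c'
  #4 SA[4]=6  'cdc'
  #5 SA[5]=7  'dc'
  #6 SA[6]=2  'eafecdc'
  #7 SA[7]=5  'ecdc'
  #8 SA[8]=4  'fecdc'

SA = [0, 1, 3, 8, 6, 7, 2, 5, 4]
[i] adj suffixes → lcp
  [1] 0/1 → 1 ('a')
  [2] 1/3 → 1 ('a')
  [3] 3/8 → 0 ('')
  [4] 8/6 → 1 ('c')
  [5] 6/7 → 0 ('')
  [6] 7/2 → 0 ('')
  [7] 2/5 → 1 ('e')
  [8] 5/4 → 0 ('')

n(n+1)/2 = 9·10/2 = 45
Σ LCP = 0 + 1 + 1 + 0 + 1 + 0 + 0 + 1 + 0 = 4
distinct = 45 − 4 = 41

41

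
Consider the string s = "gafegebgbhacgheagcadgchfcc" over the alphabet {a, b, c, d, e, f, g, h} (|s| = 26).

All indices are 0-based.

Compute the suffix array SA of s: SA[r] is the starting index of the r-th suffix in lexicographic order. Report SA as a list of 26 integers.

rank→(start, suffix):
  0 → (10, 'acgheagcadgchfcc')
  1 → (18, 'adgchfcc')
  2 → (1, 'afegebgbhacgheagcadgchfcc')
  3 → (15, 'agcadgchfcc')
  4 → (6, 'bgbhacgheagcadgchfcc')
  5 → (8, 'bhacgheagcadgchfcc')
  6 → (25, 'c')
  7 → (17, 'cadgchfcc')
  8 → (24, 'cc')
  9 → (11, 'cgheagcadgchfcc')
  10 → (21, 'chfcc')
  11 → (19, 'dgchfcc')
  12 → (14, 'eagcadgchfcc')
  13 → (5, 'ebgbhacgheagcadgchfcc')
  14 → (3, 'egebgbhacgheagcadgchfcc')
  15 → (23, 'fcc')
  16 → (2, 'fegebgbhacgheagcadgchfcc')
  17 → (0, 'gafegebgbhacgheagcadgchfcc')
  18 → (7, 'gbhacgheagcadgchfcc')
  19 → (16, 'gcadgchfcc')
  20 → (20, 'gchfcc')
  21 → (4, 'gebgbhacgheagcadgchfcc')
  22 → (12, 'gheagcadgchfcc')
  23 → (9, 'hacgheagcadgchfcc')
  24 → (13, 'heagcadgchfcc')
  25 → (22, 'hfcc')

[10, 18, 1, 15, 6, 8, 25, 17, 24, 11, 21, 19, 14, 5, 3, 23, 2, 0, 7, 16, 20, 4, 12, 9, 13, 22]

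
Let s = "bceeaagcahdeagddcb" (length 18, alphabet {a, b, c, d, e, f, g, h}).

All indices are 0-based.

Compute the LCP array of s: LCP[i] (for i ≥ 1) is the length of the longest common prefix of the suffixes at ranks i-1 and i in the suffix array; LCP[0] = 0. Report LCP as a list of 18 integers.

[0, 1, 2, 1, 0, 1, 0, 1, 1, 0, 1, 1, 0, 2, 1, 0, 1, 0]

sorted suffixes:
  #0 SA[0]=4  'aagcahdeagddcb'
  #1 SA[1]=5  'agcahdeagddcb'
  #2 SA[2]=12  'agddcb'
  #3 SA[3]=8  'ahdeagddcb'
  #4 SA[4]=17  'b'
  #5 SA[5]=0  'bceeaagcahdeagddcb'
  #6 SA[6]=7  'cahdeagddcb'
  #7 SA[7]=16  'cb'
  #8 SA[8]=1  'ceeaagcahdeagddcb'
  #9 SA[9]=15  'dcb'
  #10 SA[10]=14  'ddcb'
  #11 SA[11]=10  'deagddcb'
  #12 SA[12]=3  'eaagcahdeagddcb'
  #13 SA[13]=11  'eagddcb'
  #14 SA[14]=2  'eeaagcahdeagddcb'
  #15 SA[15]=6  'gcahdeagddcb'
  #16 SA[16]=13  'gddcb'
  #17 SA[17]=9  'hdeagddcb'

SA = [4, 5, 12, 8, 17, 0, 7, 16, 1, 15, 14, 10, 3, 11, 2, 6, 13, 9]
[i] adj suffixes → lcp
  [1] 4/5 → 1 ('a')
  [2] 5/12 → 2 ('ag')
  [3] 12/8 → 1 ('a')
  [4] 8/17 → 0 ('')
  [5] 17/0 → 1 ('b')
  [6] 0/7 → 0 ('')
  [7] 7/16 → 1 ('c')
  [8] 16/1 → 1 ('c')
  [9] 1/15 → 0 ('')
  [10] 15/14 → 1 ('d')
  [11] 14/10 → 1 ('d')
  [12] 10/3 → 0 ('')
  [13] 3/11 → 2 ('ea')
  [14] 11/2 → 1 ('e')
  [15] 2/6 → 0 ('')
  [16] 6/13 → 1 ('g')
  [17] 13/9 → 0 ('')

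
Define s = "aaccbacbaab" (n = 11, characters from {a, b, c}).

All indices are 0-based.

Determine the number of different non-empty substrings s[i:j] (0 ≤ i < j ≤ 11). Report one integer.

53

sorted suffixes:
  #0 SA[0]=8  'aab'
  #1 SA[1]=0  'aaccbacbaab'
  #2 SA[2]=9  'ab'
  #3 SA[3]=5  'acbaab'
  #4 SA[4]=1  'accbacbaab'
  #5 SA[5]=10  'b'
  #6 SA[6]=7  'baab'
  #7 SA[7]=4  'bacbaab'
  #8 SA[8]=6  'cbaab'
  #9 SA[9]=3  'cbacbaab'
  #10 SA[10]=2  'ccbacbaab'

SA = [8, 0, 9, 5, 1, 10, 7, 4, 6, 3, 2]
[i] adj suffixes → lcp
  [1] 8/0 → 2 ('aa')
  [2] 0/9 → 1 ('a')
  [3] 9/5 → 1 ('a')
  [4] 5/1 → 2 ('ac')
  [5] 1/10 → 0 ('')
  [6] 10/7 → 1 ('b')
  [7] 7/4 → 2 ('ba')
  [8] 4/6 → 0 ('')
  [9] 6/3 → 3 ('cba')
  [10] 3/2 → 1 ('c')

n(n+1)/2 = 11·12/2 = 66
Σ LCP = 0 + 2 + 1 + 1 + 2 + 0 + 1 + 2 + 0 + 3 + 1 = 13
distinct = 66 − 13 = 53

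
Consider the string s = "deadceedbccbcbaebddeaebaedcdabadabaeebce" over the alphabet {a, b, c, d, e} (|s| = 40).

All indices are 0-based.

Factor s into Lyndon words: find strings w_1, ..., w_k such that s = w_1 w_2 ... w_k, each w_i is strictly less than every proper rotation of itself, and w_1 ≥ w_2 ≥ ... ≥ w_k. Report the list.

["de", "adceedbccbcbaebddeaebaedcd", "abadabaeebce"]

emit factor 1: 'de' (i=0, period=2)
emit factor 2: 'adceedbccbcbaebddeaebaedcd' (i=2, period=26)
emit factor 3: 'abadabaeebce' (i=28, period=12)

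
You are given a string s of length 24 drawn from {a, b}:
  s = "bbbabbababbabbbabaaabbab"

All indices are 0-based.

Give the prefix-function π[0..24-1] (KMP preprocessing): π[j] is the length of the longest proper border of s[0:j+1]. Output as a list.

[0, 1, 2, 0, 1, 2, 0, 1, 0, 1, 2, 0, 1, 2, 3, 4, 5, 0, 0, 0, 1, 2, 0, 1]

π[0] = 0
j=1 s[j]='b': π[1]=1 (border 'b')
j=2 s[j]='b': π[2]=2 (border 'bb')
j=3 s[j]='a': k: 2→1→0; π[3]=0 (border '')
j=4 s[j]='b': π[4]=1 (border 'b')
j=5 s[j]='b': π[5]=2 (border 'bb')
j=6 s[j]='a': k: 2→1→0; π[6]=0 (border '')
j=7 s[j]='b': π[7]=1 (border 'b')
j=8 s[j]='a': k: 1→0; π[8]=0 (border '')
j=9 s[j]='b': π[9]=1 (border 'b')
j=10 s[j]='b': π[10]=2 (border 'bb')
j=11 s[j]='a': k: 2→1→0; π[11]=0 (border '')
j=12 s[j]='b': π[12]=1 (border 'b')
j=13 s[j]='b': π[13]=2 (border 'bb')
j=14 s[j]='b': π[14]=3 (border 'bbb')
j=15 s[j]='a': π[15]=4 (border 'bbba')
j=16 s[j]='b': π[16]=5 (border 'bbbab')
j=17 s[j]='a': k: 5→1→0; π[17]=0 (border '')
j=18 s[j]='a': π[18]=0 (border '')
j=19 s[j]='a': π[19]=0 (border '')
j=20 s[j]='b': π[20]=1 (border 'b')
j=21 s[j]='b': π[21]=2 (border 'bb')
j=22 s[j]='a': k: 2→1→0; π[22]=0 (border '')
j=23 s[j]='b': π[23]=1 (border 'b')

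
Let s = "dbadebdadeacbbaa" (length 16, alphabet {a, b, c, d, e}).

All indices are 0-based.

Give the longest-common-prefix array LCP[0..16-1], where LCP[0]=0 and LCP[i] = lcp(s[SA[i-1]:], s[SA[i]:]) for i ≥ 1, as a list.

sorted suffixes:
  #0 SA[0]=15  'a'
  #1 SA[1]=14  'aa'
  #2 SA[2]=10  'acbbaa'
  #3 SA[3]=7  'adeacbbaa'
  #4 SA[4]=2  'adebdadeacbbaa'
  #5 SA[5]=13  'baa'
  #6 SA[6]=1  'badebdadeacbbaa'
  #7 SA[7]=12  'bbaa'
  #8 SA[8]=5  'bdadeacbbaa'
  #9 SA[9]=11  'cbbaa'
  #10 SA[10]=6  'dadeacbbaa'
  #11 SA[11]=0  'dbadebdadeacbbaa'
  #12 SA[12]=8  'deacbbaa'
  #13 SA[13]=3  'debdadeacbbaa'
  #14 SA[14]=9  'eacbbaa'
  #15 SA[15]=4  'ebdadeacbbaa'

SA = [15, 14, 10, 7, 2, 13, 1, 12, 5, 11, 6, 0, 8, 3, 9, 4]
rank  pair      lcp
   1  s[15:],s[14:]  1  'a'
   2  s[14:],s[10:]  1  'a'
   3  s[10:],s[7:]  1  'a'
   4  s[7:],s[2:]  3  'ade'
   5  s[2:],s[13:]  0  ''
   6  s[13:],s[1:]  2  'ba'
   7  s[1:],s[12:]  1  'b'
   8  s[12:],s[5:]  1  'b'
   9  s[5:],s[11:]  0  ''
  10  s[11:],s[6:]  0  ''
  11  s[6:],s[0:]  1  'd'
  12  s[0:],s[8:]  1  'd'
  13  s[8:],s[3:]  2  'de'
  14  s[3:],s[9:]  0  ''
  15  s[9:],s[4:]  1  'e'

[0, 1, 1, 1, 3, 0, 2, 1, 1, 0, 0, 1, 1, 2, 0, 1]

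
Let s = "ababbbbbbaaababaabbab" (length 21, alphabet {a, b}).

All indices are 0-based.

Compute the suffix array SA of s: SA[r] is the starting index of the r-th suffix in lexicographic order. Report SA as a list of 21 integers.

[9, 10, 15, 19, 13, 11, 0, 16, 2, 20, 8, 14, 18, 12, 1, 7, 17, 6, 5, 4, 3]

rank→(start, suffix):
  0 → (9, 'aaababaabbab')
  1 → (10, 'aababaabbab')
  2 → (15, 'aabbab')
  3 → (19, 'ab')
  4 → (13, 'abaabbab')
  5 → (11, 'ababaabbab')
  6 → (0, 'ababbbbbbaaababaabbab')
  7 → (16, 'abbab')
  8 → (2, 'abbbbbbaaababaabbab')
  9 → (20, 'b')
  10 → (8, 'baaababaabbab')
  11 → (14, 'baabbab')
  12 → (18, 'bab')
  13 → (12, 'babaabbab')
  14 → (1, 'babbbbbbaaababaabbab')
  15 → (7, 'bbaaababaabbab')
  16 → (17, 'bbab')
  17 → (6, 'bbbaaababaabbab')
  18 → (5, 'bbbbaaababaabbab')
  19 → (4, 'bbbbbaaababaabbab')
  20 → (3, 'bbbbbbaaababaabbab')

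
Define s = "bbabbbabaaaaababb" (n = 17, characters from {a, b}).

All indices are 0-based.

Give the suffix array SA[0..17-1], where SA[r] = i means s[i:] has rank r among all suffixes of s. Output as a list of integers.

[8, 9, 10, 11, 6, 12, 14, 2, 16, 7, 5, 13, 1, 15, 4, 0, 3]

sorted suffixes:
  #0 SA[0]=8  'aaaaababb'
  #1 SA[1]=9  'aaaababb'
  #2 SA[2]=10  'aaababb'
  #3 SA[3]=11  'aababb'
  #4 SA[4]=6  'abaaaaababb'
  #5 SA[5]=12  'ababb'
  #6 SA[6]=14  'abb'
  #7 SA[7]=2  'abbbabaaaaababb'
  #8 SA[8]=16  'b'
  #9 SA[9]=7  'baaaaababb'
  #10 SA[10]=5  'babaaaaababb'
  #11 SA[11]=13  'babb'
  #12 SA[12]=1  'babbbabaaaaababb'
  #13 SA[13]=15  'bb'
  #14 SA[14]=4  'bbabaaaaababb'
  #15 SA[15]=0  'bbabbbabaaaaababb'
  #16 SA[16]=3  'bbbabaaaaababb'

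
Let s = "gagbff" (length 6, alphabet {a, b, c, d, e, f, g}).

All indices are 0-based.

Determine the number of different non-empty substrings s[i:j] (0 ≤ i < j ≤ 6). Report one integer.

19

sorted suffixes:
  #0 SA[0]=1  'agbff'
  #1 SA[1]=3  'bff'
  #2 SA[2]=5  'f'
  #3 SA[3]=4  'ff'
  #4 SA[4]=0  'gagbff'
  #5 SA[5]=2  'gbff'

SA = [1, 3, 5, 4, 0, 2]
[i] adj suffixes → lcp
  [1] 1/3 → 0 ('')
  [2] 3/5 → 0 ('')
  [3] 5/4 → 1 ('f')
  [4] 4/0 → 0 ('')
  [5] 0/2 → 1 ('g')

n(n+1)/2 = 6·7/2 = 21
Σ LCP = 0 + 0 + 0 + 1 + 0 + 1 = 2
distinct = 21 − 2 = 19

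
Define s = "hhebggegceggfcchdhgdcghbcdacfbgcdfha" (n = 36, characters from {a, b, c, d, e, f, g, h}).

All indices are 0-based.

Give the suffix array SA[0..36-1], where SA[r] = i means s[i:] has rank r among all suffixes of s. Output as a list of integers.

rank→(start, suffix):
  0 → (35, 'a')
  1 → (26, 'acfbgcdfha')
  2 → (23, 'bcdacfbgcdfha')
  3 → (29, 'bgcdfha')
  4 → (3, 'bggegceggfcchdhgdcghbcdacfbgcdfha')
  5 → (13, 'cchdhgdcghbcdacfbgcdfha')
  6 → (24, 'cdacfbgcdfha')
  7 → (31, 'cdfha')
  8 → (8, 'ceggfcchdhgdcghbcdacfbgcdfha')
  9 → (27, 'cfbgcdfha')
  10 → (20, 'cghbcdacfbgcdfha')
  11 → (14, 'chdhgdcghbcdacfbgcdfha')
  12 → (25, 'dacfbgcdfha')
  13 → (19, 'dcghbcdacfbgcdfha')
  14 → (32, 'dfha')
  15 → (16, 'dhgdcghbcdacfbgcdfha')
  16 → (2, 'ebggegceggfcchdhgdcghbcdacfbgcdfha')
  17 → (6, 'egceggfcchdhgdcghbcdacfbgcdfha')
  18 → (9, 'eggfcchdhgdcghbcdacfbgcdfha')
  19 → (28, 'fbgcdfha')
  20 → (12, 'fcchdhgdcghbcdacfbgcdfha')
  21 → (33, 'fha')
  22 → (30, 'gcdfha')
  23 → (7, 'gceggfcchdhgdcghbcdacfbgcdfha')
  24 → (18, 'gdcghbcdacfbgcdfha')
  25 → (5, 'gegceggfcchdhgdcghbcdacfbgcdfha')
  26 → (11, 'gfcchdhgdcghbcdacfbgcdfha')
  27 → (4, 'ggegceggfcchdhgdcghbcdacfbgcdfha')
  28 → (10, 'ggfcchdhgdcghbcdacfbgcdfha')
  29 → (21, 'ghbcdacfbgcdfha')
  30 → (34, 'ha')
  31 → (22, 'hbcdacfbgcdfha')
  32 → (15, 'hdhgdcghbcdacfbgcdfha')
  33 → (1, 'hebggegceggfcchdhgdcghbcdacfbgcdfha')
  34 → (17, 'hgdcghbcdacfbgcdfha')
  35 → (0, 'hhebggegceggfcchdhgdcghbcdacfbgcdfha')

[35, 26, 23, 29, 3, 13, 24, 31, 8, 27, 20, 14, 25, 19, 32, 16, 2, 6, 9, 28, 12, 33, 30, 7, 18, 5, 11, 4, 10, 21, 34, 22, 15, 1, 17, 0]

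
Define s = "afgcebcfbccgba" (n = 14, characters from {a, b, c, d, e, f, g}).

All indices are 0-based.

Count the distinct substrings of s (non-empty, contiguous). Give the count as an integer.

rank | idx | suffix
   0 |  13 | a
   1 |   0 | afgcebcfbccgba
   2 |  12 | ba
   3 |   8 | bccgba
   4 |   5 | bcfbccgba
   5 |   9 | ccgba
   6 |   3 | cebcfbccgba
   7 |   6 | cfbccgba
   8 |  10 | cgba
   9 |   4 | ebcfbccgba
  10 |   7 | fbccgba
  11 |   1 | fgcebcfbccgba
  12 |  11 | gba
  13 |   2 | gcebcfbccgba

SA = [13, 0, 12, 8, 5, 9, 3, 6, 10, 4, 7, 1, 11, 2]
i: (SA[i-1],SA[i]) lcp shared
  1: (13,0) 1 'a'
  2: (0,12) 0 ''
  3: (12,8) 1 'b'
  4: (8,5) 2 'bc'
  5: (5,9) 0 ''
  6: (9,3) 1 'c'
  7: (3,6) 1 'c'
  8: (6,10) 1 'c'
  9: (10,4) 0 ''
  10: (4,7) 0 ''
  11: (7,1) 1 'f'
  12: (1,11) 0 ''
  13: (11,2) 1 'g'

n(n+1)/2 = 14·15/2 = 105
Σ LCP = 0 + 1 + 0 + 1 + 2 + 0 + 1 + 1 + 1 + 0 + 0 + 1 + 0 + 1 = 9
distinct = 105 − 9 = 96

96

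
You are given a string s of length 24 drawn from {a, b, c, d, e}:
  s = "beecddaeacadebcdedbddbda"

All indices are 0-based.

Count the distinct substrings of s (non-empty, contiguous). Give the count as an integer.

rank→(start, suffix):
  0 → (23, 'a')
  1 → (8, 'acadebcdedbddbda')
  2 → (10, 'adebcdedbddbda')
  3 → (6, 'aeacadebcdedbddbda')
  4 → (13, 'bcdedbddbda')
  5 → (21, 'bda')
  6 → (18, 'bddbda')
  7 → (0, 'beecddaeacadebcdedbddbda')
  8 → (9, 'cadebcdedbddbda')
  9 → (3, 'cddaeacadebcdedbddbda')
  10 → (14, 'cdedbddbda')
  11 → (22, 'da')
  12 → (5, 'daeacadebcdedbddbda')
  13 → (20, 'dbda')
  14 → (17, 'dbddbda')
  15 → (4, 'ddaeacadebcdedbddbda')
  16 → (19, 'ddbda')
  17 → (11, 'debcdedbddbda')
  18 → (15, 'dedbddbda')
  19 → (7, 'eacadebcdedbddbda')
  20 → (12, 'ebcdedbddbda')
  21 → (2, 'ecddaeacadebcdedbddbda')
  22 → (16, 'edbddbda')
  23 → (1, 'eecddaeacadebcdedbddbda')

SA = [23, 8, 10, 6, 13, 21, 18, 0, 9, 3, 14, 22, 5, 20, 17, 4, 19, 11, 15, 7, 12, 2, 16, 1]
rank  pair      lcp
   1  s[23:],s[8:]  1  'a'
   2  s[8:],s[10:]  1  'a'
   3  s[10:],s[6:]  1  'a'
   4  s[6:],s[13:]  0  ''
   5  s[13:],s[21:]  1  'b'
   6  s[21:],s[18:]  2  'bd'
   7  s[18:],s[0:]  1  'b'
   8  s[0:],s[9:]  0  ''
   9  s[9:],s[3:]  1  'c'
  10  s[3:],s[14:]  2  'cd'
  11  s[14:],s[22:]  0  ''
  12  s[22:],s[5:]  2  'da'
  13  s[5:],s[20:]  1  'd'
  14  s[20:],s[17:]  3  'dbd'
  15  s[17:],s[4:]  1  'd'
  16  s[4:],s[19:]  2  'dd'
  17  s[19:],s[11:]  1  'd'
  18  s[11:],s[15:]  2  'de'
  19  s[15:],s[7:]  0  ''
  20  s[7:],s[12:]  1  'e'
  21  s[12:],s[2:]  1  'e'
  22  s[2:],s[16:]  1  'e'
  23  s[16:],s[1:]  1  'e'

n(n+1)/2 = 24·25/2 = 300
Σ LCP = 0 + 1 + 1 + 1 + 0 + 1 + 2 + 1 + 0 + 1 + 2 + 0 + 2 + 1 + 3 + 1 + 2 + 1 + 2 + 0 + 1 + 1 + 1 + 1 = 26
distinct = 300 − 26 = 274

274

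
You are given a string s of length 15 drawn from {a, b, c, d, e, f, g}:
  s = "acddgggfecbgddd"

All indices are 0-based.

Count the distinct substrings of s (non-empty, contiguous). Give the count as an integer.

sorted suffixes:
  #0 SA[0]=0  'acddgggfecbgddd'
  #1 SA[1]=10  'bgddd'
  #2 SA[2]=9  'cbgddd'
  #3 SA[3]=1  'cddgggfecbgddd'
  #4 SA[4]=14  'd'
  #5 SA[5]=13  'dd'
  #6 SA[6]=12  'ddd'
  #7 SA[7]=2  'ddgggfecbgddd'
  #8 SA[8]=3  'dgggfecbgddd'
  #9 SA[9]=8  'ecbgddd'
  #10 SA[10]=7  'fecbgddd'
  #11 SA[11]=11  'gddd'
  #12 SA[12]=6  'gfecbgddd'
  #13 SA[13]=5  'ggfecbgddd'
  #14 SA[14]=4  'gggfecbgddd'

SA = [0, 10, 9, 1, 14, 13, 12, 2, 3, 8, 7, 11, 6, 5, 4]
[i] adj suffixes → lcp
  [1] 0/10 → 0 ('')
  [2] 10/9 → 0 ('')
  [3] 9/1 → 1 ('c')
  [4] 1/14 → 0 ('')
  [5] 14/13 → 1 ('d')
  [6] 13/12 → 2 ('dd')
  [7] 12/2 → 2 ('dd')
  [8] 2/3 → 1 ('d')
  [9] 3/8 → 0 ('')
  [10] 8/7 → 0 ('')
  [11] 7/11 → 0 ('')
  [12] 11/6 → 1 ('g')
  [13] 6/5 → 1 ('g')
  [14] 5/4 → 2 ('gg')

n(n+1)/2 = 15·16/2 = 120
Σ LCP = 0 + 0 + 0 + 1 + 0 + 1 + 2 + 2 + 1 + 0 + 0 + 0 + 1 + 1 + 2 = 11
distinct = 120 − 11 = 109

109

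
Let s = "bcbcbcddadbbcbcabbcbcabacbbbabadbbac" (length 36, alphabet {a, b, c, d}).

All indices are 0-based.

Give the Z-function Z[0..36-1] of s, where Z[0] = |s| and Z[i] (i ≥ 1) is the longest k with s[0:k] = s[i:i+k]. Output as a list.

Z[0]=36
i=1: fresh scan; Z[1]=0
i=2: fresh scan; Z[2]=4 extend→box=[2,6)
i=3: min(r-i=3, Z[1]=0)=0; Z[3]=0
i=4: min(r-i=2, Z[2]=4)=2; Z[4]=2
i=5: min(r-i=1, Z[3]=0)=0; Z[5]=0
i=6: fresh scan; Z[6]=0
i=7: fresh scan; Z[7]=0
i=8: fresh scan; Z[8]=0
i=9: fresh scan; Z[9]=0
i=10: fresh scan; Z[10]=1 extend→box=[10,11)
i=11: fresh scan; Z[11]=4 extend→box=[11,15)
i=12: min(r-i=3, Z[1]=0)=0; Z[12]=0
i=13: min(r-i=2, Z[2]=4)=2; Z[13]=2
i=14: min(r-i=1, Z[3]=0)=0; Z[14]=0
i=15: fresh scan; Z[15]=0
i=16: fresh scan; Z[16]=1 extend→box=[16,17)
i=17: fresh scan; Z[17]=4 extend→box=[17,21)
i=18: min(r-i=3, Z[1]=0)=0; Z[18]=0
i=19: min(r-i=2, Z[2]=4)=2; Z[19]=2
i=20: min(r-i=1, Z[3]=0)=0; Z[20]=0
i=21: fresh scan; Z[21]=0
i=22: fresh scan; Z[22]=1 extend→box=[22,23)
i=23: fresh scan; Z[23]=0
i=24: fresh scan; Z[24]=0
i=25: fresh scan; Z[25]=1 extend→box=[25,26)
i=26: fresh scan; Z[26]=1 extend→box=[26,27)
i=27: fresh scan; Z[27]=1 extend→box=[27,28)
i=28: fresh scan; Z[28]=0
i=29: fresh scan; Z[29]=1 extend→box=[29,30)
i=30: fresh scan; Z[30]=0
i=31: fresh scan; Z[31]=0
i=32: fresh scan; Z[32]=1 extend→box=[32,33)
i=33: fresh scan; Z[33]=1 extend→box=[33,34)
i=34: fresh scan; Z[34]=0
i=35: fresh scan; Z[35]=0

[36, 0, 4, 0, 2, 0, 0, 0, 0, 0, 1, 4, 0, 2, 0, 0, 1, 4, 0, 2, 0, 0, 1, 0, 0, 1, 1, 1, 0, 1, 0, 0, 1, 1, 0, 0]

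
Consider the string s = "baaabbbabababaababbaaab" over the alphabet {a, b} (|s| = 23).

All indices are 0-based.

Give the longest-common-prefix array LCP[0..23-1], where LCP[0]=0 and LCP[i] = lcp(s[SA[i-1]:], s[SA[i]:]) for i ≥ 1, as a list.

[0, 4, 2, 3, 3, 1, 2, 3, 5, 4, 2, 3, 0, 1, 5, 3, 2, 4, 6, 3, 1, 3, 2]

rank→(start, suffix):
  0 → (19, 'aaab')
  1 → (1, 'aaabbbabababaababbaaab')
  2 → (20, 'aab')
  3 → (13, 'aababbaaab')
  4 → (2, 'aabbbabababaababbaaab')
  5 → (21, 'ab')
  6 → (11, 'abaababbaaab')
  7 → (9, 'ababaababbaaab')
  8 → (7, 'abababaababbaaab')
  9 → (14, 'ababbaaab')
  10 → (16, 'abbaaab')
  11 → (3, 'abbbabababaababbaaab')
  12 → (22, 'b')
  13 → (18, 'baaab')
  14 → (0, 'baaabbbabababaababbaaab')
  15 → (12, 'baababbaaab')
  16 → (10, 'babaababbaaab')
  17 → (8, 'bababaababbaaab')
  18 → (6, 'babababaababbaaab')
  19 → (15, 'babbaaab')
  20 → (17, 'bbaaab')
  21 → (5, 'bbabababaababbaaab')
  22 → (4, 'bbbabababaababbaaab')

SA = [19, 1, 20, 13, 2, 21, 11, 9, 7, 14, 16, 3, 22, 18, 0, 12, 10, 8, 6, 15, 17, 5, 4]
i: (SA[i-1],SA[i]) lcp shared
  1: (19,1) 4 'aaab'
  2: (1,20) 2 'aa'
  3: (20,13) 3 'aab'
  4: (13,2) 3 'aab'
  5: (2,21) 1 'a'
  6: (21,11) 2 'ab'
  7: (11,9) 3 'aba'
  8: (9,7) 5 'ababa'
  9: (7,14) 4 'abab'
  10: (14,16) 2 'ab'
  11: (16,3) 3 'abb'
  12: (3,22) 0 ''
  13: (22,18) 1 'b'
  14: (18,0) 5 'baaab'
  15: (0,12) 3 'baa'
  16: (12,10) 2 'ba'
  17: (10,8) 4 'baba'
  18: (8,6) 6 'bababa'
  19: (6,15) 3 'bab'
  20: (15,17) 1 'b'
  21: (17,5) 3 'bba'
  22: (5,4) 2 'bb'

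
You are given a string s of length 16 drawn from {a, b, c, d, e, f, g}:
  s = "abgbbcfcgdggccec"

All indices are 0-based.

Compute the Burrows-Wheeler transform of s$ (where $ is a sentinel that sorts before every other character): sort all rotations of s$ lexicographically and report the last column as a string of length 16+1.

rank  rotation           last
    0  $abgbbcfcgdggccec  c
    1  abgbbcfcgdggccec$  $
    2  bbcfcgdggccec$abg  g
    3  bcfcgdggccec$abgb  b
    4  bgbbcfcgdggccec$a  a
    5  c$abgbbcfcgdggcce  e
    6  ccec$abgbbcfcgdgg  g
    7  cec$abgbbcfcgdggc  c
    8  cfcgdggccec$abgbb  b
    9  cgdggccec$abgbbcf  f
   10  dggccec$abgbbcfcg  g
   11  ec$abgbbcfcgdggcc  c
   12  fcgdggccec$abgbbc  c
   13  gbbcfcgdggccec$ab  b
   14  gccec$abgbbcfcgdg  g
   15  gdggccec$abgbbcfc  c
   16  ggccec$abgbbcfcgd  d

c$gbaegcbfgccbgcd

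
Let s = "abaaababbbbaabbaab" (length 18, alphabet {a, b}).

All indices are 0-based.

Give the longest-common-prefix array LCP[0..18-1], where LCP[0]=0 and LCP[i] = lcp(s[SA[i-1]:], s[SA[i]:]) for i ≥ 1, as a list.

rank | idx | suffix
   0 |   2 | aaababbbbaabbaab
   1 |  15 | aab
   2 |   3 | aababbbbaabbaab
   3 |  11 | aabbaab
   4 |  16 | ab
   5 |   0 | abaaababbbbaabbaab
   6 |   4 | ababbbbaabbaab
   7 |  12 | abbaab
   8 |   6 | abbbbaabbaab
   9 |  17 | b
  10 |   1 | baaababbbbaabbaab
  11 |  14 | baab
  12 |  10 | baabbaab
  13 |   5 | babbbbaabbaab
  14 |  13 | bbaab
  15 |   9 | bbaabbaab
  16 |   8 | bbbaabbaab
  17 |   7 | bbbbaabbaab

SA = [2, 15, 3, 11, 16, 0, 4, 12, 6, 17, 1, 14, 10, 5, 13, 9, 8, 7]
rank  pair      lcp
   1  s[2:],s[15:]  2  'aa'
   2  s[15:],s[3:]  3  'aab'
   3  s[3:],s[11:]  3  'aab'
   4  s[11:],s[16:]  1  'a'
   5  s[16:],s[0:]  2  'ab'
   6  s[0:],s[4:]  3  'aba'
   7  s[4:],s[12:]  2  'ab'
   8  s[12:],s[6:]  3  'abb'
   9  s[6:],s[17:]  0  ''
  10  s[17:],s[1:]  1  'b'
  11  s[1:],s[14:]  3  'baa'
  12  s[14:],s[10:]  4  'baab'
  13  s[10:],s[5:]  2  'ba'
  14  s[5:],s[13:]  1  'b'
  15  s[13:],s[9:]  5  'bbaab'
  16  s[9:],s[8:]  2  'bb'
  17  s[8:],s[7:]  3  'bbb'

[0, 2, 3, 3, 1, 2, 3, 2, 3, 0, 1, 3, 4, 2, 1, 5, 2, 3]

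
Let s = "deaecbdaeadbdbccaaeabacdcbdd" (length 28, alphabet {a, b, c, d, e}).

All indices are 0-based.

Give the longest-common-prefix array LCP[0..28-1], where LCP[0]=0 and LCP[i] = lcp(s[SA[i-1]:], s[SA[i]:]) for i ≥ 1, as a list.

sorted suffixes:
  #0 SA[0]=16  'aaeabacdcbdd'
  #1 SA[1]=19  'abacdcbdd'
  #2 SA[2]=21  'acdcbdd'
  #3 SA[3]=9  'adbdbccaaeabacdcbdd'
  #4 SA[4]=17  'aeabacdcbdd'
  #5 SA[5]=7  'aeadbdbccaaeabacdcbdd'
  #6 SA[6]=2  'aecbdaeadbdbccaaeabacdcbdd'
  #7 SA[7]=20  'bacdcbdd'
  #8 SA[8]=13  'bccaaeabacdcbdd'
  #9 SA[9]=5  'bdaeadbdbccaaeabacdcbdd'
  #10 SA[10]=11  'bdbccaaeabacdcbdd'
  #11 SA[11]=25  'bdd'
  #12 SA[12]=15  'caaeabacdcbdd'
  #13 SA[13]=4  'cbdaeadbdbccaaeabacdcbdd'
  #14 SA[14]=24  'cbdd'
  #15 SA[15]=14  'ccaaeabacdcbdd'
  #16 SA[16]=22  'cdcbdd'
  #17 SA[17]=27  'd'
  #18 SA[18]=6  'daeadbdbccaaeabacdcbdd'
  #19 SA[19]=12  'dbccaaeabacdcbdd'
  #20 SA[20]=10  'dbdbccaaeabacdcbdd'
  #21 SA[21]=23  'dcbdd'
  #22 SA[22]=26  'dd'
  #23 SA[23]=0  'deaecbdaeadbdbccaaeabacdcbdd'
  #24 SA[24]=18  'eabacdcbdd'
  #25 SA[25]=8  'eadbdbccaaeabacdcbdd'
  #26 SA[26]=1  'eaecbdaeadbdbccaaeabacdcbdd'
  #27 SA[27]=3  'ecbdaeadbdbccaaeabacdcbdd'

SA = [16, 19, 21, 9, 17, 7, 2, 20, 13, 5, 11, 25, 15, 4, 24, 14, 22, 27, 6, 12, 10, 23, 26, 0, 18, 8, 1, 3]
[i] adj suffixes → lcp
  [1] 16/19 → 1 ('a')
  [2] 19/21 → 1 ('a')
  [3] 21/9 → 1 ('a')
  [4] 9/17 → 1 ('a')
  [5] 17/7 → 3 ('aea')
  [6] 7/2 → 2 ('ae')
  [7] 2/20 → 0 ('')
  [8] 20/13 → 1 ('b')
  [9] 13/5 → 1 ('b')
  [10] 5/11 → 2 ('bd')
  [11] 11/25 → 2 ('bd')
  [12] 25/15 → 0 ('')
  [13] 15/4 → 1 ('c')
  [14] 4/24 → 3 ('cbd')
  [15] 24/14 → 1 ('c')
  [16] 14/22 → 1 ('c')
  [17] 22/27 → 0 ('')
  [18] 27/6 → 1 ('d')
  [19] 6/12 → 1 ('d')
  [20] 12/10 → 2 ('db')
  [21] 10/23 → 1 ('d')
  [22] 23/26 → 1 ('d')
  [23] 26/0 → 1 ('d')
  [24] 0/18 → 0 ('')
  [25] 18/8 → 2 ('ea')
  [26] 8/1 → 2 ('ea')
  [27] 1/3 → 1 ('e')

[0, 1, 1, 1, 1, 3, 2, 0, 1, 1, 2, 2, 0, 1, 3, 1, 1, 0, 1, 1, 2, 1, 1, 1, 0, 2, 2, 1]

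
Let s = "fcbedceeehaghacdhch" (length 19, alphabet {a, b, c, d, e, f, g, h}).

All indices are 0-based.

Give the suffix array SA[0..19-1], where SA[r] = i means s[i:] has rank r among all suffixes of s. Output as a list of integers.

rank→(start, suffix):
  0 → (13, 'acdhch')
  1 → (10, 'aghacdhch')
  2 → (2, 'bedceeehaghacdhch')
  3 → (1, 'cbedceeehaghacdhch')
  4 → (14, 'cdhch')
  5 → (5, 'ceeehaghacdhch')
  6 → (17, 'ch')
  7 → (4, 'dceeehaghacdhch')
  8 → (15, 'dhch')
  9 → (3, 'edceeehaghacdhch')
  10 → (6, 'eeehaghacdhch')
  11 → (7, 'eehaghacdhch')
  12 → (8, 'ehaghacdhch')
  13 → (0, 'fcbedceeehaghacdhch')
  14 → (11, 'ghacdhch')
  15 → (18, 'h')
  16 → (12, 'hacdhch')
  17 → (9, 'haghacdhch')
  18 → (16, 'hch')

[13, 10, 2, 1, 14, 5, 17, 4, 15, 3, 6, 7, 8, 0, 11, 18, 12, 9, 16]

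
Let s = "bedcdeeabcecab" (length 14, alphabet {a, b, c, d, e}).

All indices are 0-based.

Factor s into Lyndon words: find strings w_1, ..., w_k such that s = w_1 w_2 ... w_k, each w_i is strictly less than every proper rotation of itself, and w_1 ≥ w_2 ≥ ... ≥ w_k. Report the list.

["bedcdee", "abcec", "ab"]

emit factor 1: 'bedcdee' (i=0, period=7)
emit factor 2: 'abcec' (i=7, period=5)
emit factor 3: 'ab' (i=12, period=2)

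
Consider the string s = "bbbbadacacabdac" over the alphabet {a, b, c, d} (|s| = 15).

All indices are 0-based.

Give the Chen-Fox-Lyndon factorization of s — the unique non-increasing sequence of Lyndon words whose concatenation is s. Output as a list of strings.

emit factor 1: 'b' (i=0, period=1)
emit factor 2: 'b' (i=1, period=1)
emit factor 3: 'b' (i=2, period=1)
emit factor 4: 'b' (i=3, period=1)
emit factor 5: 'ad' (i=4, period=2)
emit factor 6: 'ac' (i=6, period=2)
emit factor 7: 'ac' (i=8, period=2)
emit factor 8: 'abdac' (i=10, period=5)

["b", "b", "b", "b", "ad", "ac", "ac", "abdac"]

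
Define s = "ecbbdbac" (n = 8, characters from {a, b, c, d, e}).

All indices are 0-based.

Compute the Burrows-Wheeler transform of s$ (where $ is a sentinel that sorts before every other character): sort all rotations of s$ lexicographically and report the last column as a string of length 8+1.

rank  rotation   last
    0  $ecbbdbac  c
    1  ac$ecbbdb  b
    2  bac$ecbbd  d
    3  bbdbac$ec  c
    4  bdbac$ecb  b
    5  c$ecbbdba  a
    6  cbbdbac$e  e
    7  dbac$ecbb  b
    8  ecbbdbac$  $

cbdcbaeb$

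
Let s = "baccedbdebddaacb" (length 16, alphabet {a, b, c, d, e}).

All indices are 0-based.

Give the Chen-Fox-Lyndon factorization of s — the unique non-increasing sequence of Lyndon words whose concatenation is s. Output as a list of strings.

["b", "accedbdebdd", "aacb"]

emit factor 1: 'b' (i=0, period=1)
emit factor 2: 'accedbdebdd' (i=1, period=11)
emit factor 3: 'aacb' (i=12, period=4)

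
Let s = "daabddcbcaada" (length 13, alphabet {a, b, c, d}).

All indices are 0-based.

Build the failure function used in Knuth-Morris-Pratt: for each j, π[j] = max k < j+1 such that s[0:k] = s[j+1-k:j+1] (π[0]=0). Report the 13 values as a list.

π[0] = 0
j=1 s[j]='a': π[1]=0 (border '')
j=2 s[j]='a': π[2]=0 (border '')
j=3 s[j]='b': π[3]=0 (border '')
j=4 s[j]='d': π[4]=1 (border 'd')
j=5 s[j]='d': k: 1→0; π[5]=1 (border 'd')
j=6 s[j]='c': k: 1→0; π[6]=0 (border '')
j=7 s[j]='b': π[7]=0 (border '')
j=8 s[j]='c': π[8]=0 (border '')
j=9 s[j]='a': π[9]=0 (border '')
j=10 s[j]='a': π[10]=0 (border '')
j=11 s[j]='d': π[11]=1 (border 'd')
j=12 s[j]='a': π[12]=2 (border 'da')

[0, 0, 0, 0, 1, 1, 0, 0, 0, 0, 0, 1, 2]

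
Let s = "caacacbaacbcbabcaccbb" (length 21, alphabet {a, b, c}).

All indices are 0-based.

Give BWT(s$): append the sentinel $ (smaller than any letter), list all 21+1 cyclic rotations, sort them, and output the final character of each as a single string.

rank  rotation                last
    0  $caacacbaacbcbabcaccbb  b
    1  aacacbaacbcbabcaccbb$c  c
    2  aacbcbabcaccbb$caacacb  b
    3  abcaccbb$caacacbaacbcb  b
    4  acacbaacbcbabcaccbb$ca  a
    5  acbaacbcbabcaccbb$caac  c
    6  acbcbabcaccbb$caacacba  a
    7  accbb$caacacbaacbcbabc  c
    8  b$caacacbaacbcbabcaccb  b
    9  baacbcbabcaccbb$caacac  c
   10  babcaccbb$caacacbaacbc  c
   11  bb$caacacbaacbcbabcacc  c
   12  bcaccbb$caacacbaacbcba  a
   13  bcbabcaccbb$caacacbaac  c
   14  caacacbaacbcbabcaccbb$  $
   15  cacbaacbcbabcaccbb$caa  a
   16  caccbb$caacacbaacbcbab  b
   17  cbaacbcbabcaccbb$caaca  a
   18  cbabcaccbb$caacacbaacb  b
   19  cbb$caacacbaacbcbabcac  c
   20  cbcbabcaccbb$caacacbaa  a
   21  ccbb$caacacbaacbcbabca  a

bcbbacacbcccac$ababcaa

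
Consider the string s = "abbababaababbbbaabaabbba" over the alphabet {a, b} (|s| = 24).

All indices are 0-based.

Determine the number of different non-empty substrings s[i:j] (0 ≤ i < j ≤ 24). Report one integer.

234

rank→(start, suffix):
  0 → (23, 'a')
  1 → (15, 'aabaabbba')
  2 → (7, 'aababbbbaabaabbba')
  3 → (18, 'aabbba')
  4 → (5, 'abaababbbbaabaabbba')
  5 → (16, 'abaabbba')
  6 → (3, 'ababaababbbbaabaabbba')
  7 → (8, 'ababbbbaabaabbba')
  8 → (0, 'abbababaababbbbaabaabbba')
  9 → (19, 'abbba')
  10 → (10, 'abbbbaabaabbba')
  11 → (22, 'ba')
  12 → (14, 'baabaabbba')
  13 → (6, 'baababbbbaabaabbba')
  14 → (17, 'baabbba')
  15 → (4, 'babaababbbbaabaabbba')
  16 → (2, 'bababaababbbbaabaabbba')
  17 → (9, 'babbbbaabaabbba')
  18 → (21, 'bba')
  19 → (13, 'bbaabaabbba')
  20 → (1, 'bbababaababbbbaabaabbba')
  21 → (20, 'bbba')
  22 → (12, 'bbbaabaabbba')
  23 → (11, 'bbbbaabaabbba')

SA = [23, 15, 7, 18, 5, 16, 3, 8, 0, 19, 10, 22, 14, 6, 17, 4, 2, 9, 21, 13, 1, 20, 12, 11]
rank  pair      lcp
   1  s[23:],s[15:]  1  'a'
   2  s[15:],s[7:]  4  'aaba'
   3  s[7:],s[18:]  3  'aab'
   4  s[18:],s[5:]  1  'a'
   5  s[5:],s[16:]  5  'abaab'
   6  s[16:],s[3:]  3  'aba'
   7  s[3:],s[8:]  4  'abab'
   8  s[8:],s[0:]  2  'ab'
   9  s[0:],s[19:]  3  'abb'
  10  s[19:],s[10:]  4  'abbb'
  11  s[10:],s[22:]  0  ''
  12  s[22:],s[14:]  2  'ba'
  13  s[14:],s[6:]  5  'baaba'
  14  s[6:],s[17:]  4  'baab'
  15  s[17:],s[4:]  2  'ba'
  16  s[4:],s[2:]  4  'baba'
  17  s[2:],s[9:]  3  'bab'
  18  s[9:],s[21:]  1  'b'
  19  s[21:],s[13:]  3  'bba'
  20  s[13:],s[1:]  3  'bba'
  21  s[1:],s[20:]  2  'bb'
  22  s[20:],s[12:]  4  'bbba'
  23  s[12:],s[11:]  3  'bbb'

n(n+1)/2 = 24·25/2 = 300
Σ LCP = 0 + 1 + 4 + 3 + 1 + 5 + 3 + 4 + 2 + 3 + 4 + 0 + 2 + 5 + 4 + 2 + 4 + 3 + 1 + 3 + 3 + 2 + 4 + 3 = 66
distinct = 300 − 66 = 234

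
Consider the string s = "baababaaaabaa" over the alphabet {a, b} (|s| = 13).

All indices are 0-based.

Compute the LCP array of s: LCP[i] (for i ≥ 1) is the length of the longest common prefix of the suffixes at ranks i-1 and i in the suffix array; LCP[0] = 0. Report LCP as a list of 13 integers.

[0, 1, 2, 3, 2, 4, 1, 4, 3, 0, 3, 3, 2]

rank | idx | suffix
   0 |  12 | a
   1 |  11 | aa
   2 |   6 | aaaabaa
   3 |   7 | aaabaa
   4 |   8 | aabaa
   5 |   1 | aababaaaabaa
   6 |   9 | abaa
   7 |   4 | abaaaabaa
   8 |   2 | ababaaaabaa
   9 |  10 | baa
  10 |   5 | baaaabaa
  11 |   0 | baababaaaabaa
  12 |   3 | babaaaabaa

SA = [12, 11, 6, 7, 8, 1, 9, 4, 2, 10, 5, 0, 3]
i: (SA[i-1],SA[i]) lcp shared
  1: (12,11) 1 'a'
  2: (11,6) 2 'aa'
  3: (6,7) 3 'aaa'
  4: (7,8) 2 'aa'
  5: (8,1) 4 'aaba'
  6: (1,9) 1 'a'
  7: (9,4) 4 'abaa'
  8: (4,2) 3 'aba'
  9: (2,10) 0 ''
  10: (10,5) 3 'baa'
  11: (5,0) 3 'baa'
  12: (0,3) 2 'ba'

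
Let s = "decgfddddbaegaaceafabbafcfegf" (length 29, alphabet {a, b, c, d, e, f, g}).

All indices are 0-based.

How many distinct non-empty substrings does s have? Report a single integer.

rank→(start, suffix):
  0 → (13, 'aaceafabbafcfegf')
  1 → (19, 'abbafcfegf')
  2 → (14, 'aceafabbafcfegf')
  3 → (10, 'aegaaceafabbafcfegf')
  4 → (17, 'afabbafcfegf')
  5 → (22, 'afcfegf')
  6 → (9, 'baegaaceafabbafcfegf')
  7 → (21, 'bafcfegf')
  8 → (20, 'bbafcfegf')
  9 → (15, 'ceafabbafcfegf')
  10 → (24, 'cfegf')
  11 → (2, 'cgfddddbaegaaceafabbafcfegf')
  12 → (8, 'dbaegaaceafabbafcfegf')
  13 → (7, 'ddbaegaaceafabbafcfegf')
  14 → (6, 'dddbaegaaceafabbafcfegf')
  15 → (5, 'ddddbaegaaceafabbafcfegf')
  16 → (0, 'decgfddddbaegaaceafabbafcfegf')
  17 → (16, 'eafabbafcfegf')
  18 → (1, 'ecgfddddbaegaaceafabbafcfegf')
  19 → (11, 'egaaceafabbafcfegf')
  20 → (26, 'egf')
  21 → (28, 'f')
  22 → (18, 'fabbafcfegf')
  23 → (23, 'fcfegf')
  24 → (4, 'fddddbaegaaceafabbafcfegf')
  25 → (25, 'fegf')
  26 → (12, 'gaaceafabbafcfegf')
  27 → (27, 'gf')
  28 → (3, 'gfddddbaegaaceafabbafcfegf')

SA = [13, 19, 14, 10, 17, 22, 9, 21, 20, 15, 24, 2, 8, 7, 6, 5, 0, 16, 1, 11, 26, 28, 18, 23, 4, 25, 12, 27, 3]
[i] adj suffixes → lcp
  [1] 13/19 → 1 ('a')
  [2] 19/14 → 1 ('a')
  [3] 14/10 → 1 ('a')
  [4] 10/17 → 1 ('a')
  [5] 17/22 → 2 ('af')
  [6] 22/9 → 0 ('')
  [7] 9/21 → 2 ('ba')
  [8] 21/20 → 1 ('b')
  [9] 20/15 → 0 ('')
  [10] 15/24 → 1 ('c')
  [11] 24/2 → 1 ('c')
  [12] 2/8 → 0 ('')
  [13] 8/7 → 1 ('d')
  [14] 7/6 → 2 ('dd')
  [15] 6/5 → 3 ('ddd')
  [16] 5/0 → 1 ('d')
  [17] 0/16 → 0 ('')
  [18] 16/1 → 1 ('e')
  [19] 1/11 → 1 ('e')
  [20] 11/26 → 2 ('eg')
  [21] 26/28 → 0 ('')
  [22] 28/18 → 1 ('f')
  [23] 18/23 → 1 ('f')
  [24] 23/4 → 1 ('f')
  [25] 4/25 → 1 ('f')
  [26] 25/12 → 0 ('')
  [27] 12/27 → 1 ('g')
  [28] 27/3 → 2 ('gf')

n(n+1)/2 = 29·30/2 = 435
Σ LCP = 0 + 1 + 1 + 1 + 1 + 2 + 0 + 2 + 1 + 0 + 1 + 1 + 0 + 1 + 2 + 3 + 1 + 0 + 1 + 1 + 2 + 0 + 1 + 1 + 1 + 1 + 0 + 1 + 2 = 29
distinct = 435 − 29 = 406

406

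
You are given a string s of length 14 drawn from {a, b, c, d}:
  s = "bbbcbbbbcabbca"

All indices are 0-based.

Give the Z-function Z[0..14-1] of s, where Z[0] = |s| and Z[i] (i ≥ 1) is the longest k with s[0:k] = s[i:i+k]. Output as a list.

[14, 2, 1, 0, 3, 4, 2, 1, 0, 0, 2, 1, 0, 0]

Z[0]=14
i=1: fresh scan; Z[1]=2 scan→box=[1,3)
i=2: min(r-i=1, Z[1]=2)=1; Z[2]=1
i=3: fresh scan; Z[3]=0
i=4: fresh scan; Z[4]=3 scan→box=[4,7)
i=5: min(r-i=2, Z[1]=2)=2; Z[5]=4 scan→box=[5,9)
i=6: min(r-i=3, Z[1]=2)=2; Z[6]=2
i=7: min(r-i=2, Z[2]=1)=1; Z[7]=1
i=8: min(r-i=1, Z[3]=0)=0; Z[8]=0
i=9: fresh scan; Z[9]=0
i=10: fresh scan; Z[10]=2 scan→box=[10,12)
i=11: min(r-i=1, Z[1]=2)=1; Z[11]=1
i=12: fresh scan; Z[12]=0
i=13: fresh scan; Z[13]=0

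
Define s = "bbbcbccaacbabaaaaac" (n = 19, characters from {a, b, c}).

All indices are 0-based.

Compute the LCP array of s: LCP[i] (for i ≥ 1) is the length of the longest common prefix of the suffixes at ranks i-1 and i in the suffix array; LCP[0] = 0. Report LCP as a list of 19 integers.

rank→(start, suffix):
  0 → (13, 'aaaaac')
  1 → (14, 'aaaac')
  2 → (15, 'aaac')
  3 → (16, 'aac')
  4 → (7, 'aacbabaaaaac')
  5 → (11, 'abaaaaac')
  6 → (17, 'ac')
  7 → (8, 'acbabaaaaac')
  8 → (12, 'baaaaac')
  9 → (10, 'babaaaaac')
  10 → (0, 'bbbcbccaacbabaaaaac')
  11 → (1, 'bbcbccaacbabaaaaac')
  12 → (2, 'bcbccaacbabaaaaac')
  13 → (4, 'bccaacbabaaaaac')
  14 → (18, 'c')
  15 → (6, 'caacbabaaaaac')
  16 → (9, 'cbabaaaaac')
  17 → (3, 'cbccaacbabaaaaac')
  18 → (5, 'ccaacbabaaaaac')

SA = [13, 14, 15, 16, 7, 11, 17, 8, 12, 10, 0, 1, 2, 4, 18, 6, 9, 3, 5]
i: (SA[i-1],SA[i]) lcp shared
  1: (13,14) 4 'aaaa'
  2: (14,15) 3 'aaa'
  3: (15,16) 2 'aa'
  4: (16,7) 3 'aac'
  5: (7,11) 1 'a'
  6: (11,17) 1 'a'
  7: (17,8) 2 'ac'
  8: (8,12) 0 ''
  9: (12,10) 2 'ba'
  10: (10,0) 1 'b'
  11: (0,1) 2 'bb'
  12: (1,2) 1 'b'
  13: (2,4) 2 'bc'
  14: (4,18) 0 ''
  15: (18,6) 1 'c'
  16: (6,9) 1 'c'
  17: (9,3) 2 'cb'
  18: (3,5) 1 'c'

[0, 4, 3, 2, 3, 1, 1, 2, 0, 2, 1, 2, 1, 2, 0, 1, 1, 2, 1]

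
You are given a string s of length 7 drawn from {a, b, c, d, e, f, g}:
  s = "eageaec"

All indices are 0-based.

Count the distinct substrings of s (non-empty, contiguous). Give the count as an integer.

24

rank | idx | suffix
   0 |   4 | aec
   1 |   1 | ageaec
   2 |   6 | c
   3 |   3 | eaec
   4 |   0 | eageaec
   5 |   5 | ec
   6 |   2 | geaec

SA = [4, 1, 6, 3, 0, 5, 2]
[i] adj suffixes → lcp
  [1] 4/1 → 1 ('a')
  [2] 1/6 → 0 ('')
  [3] 6/3 → 0 ('')
  [4] 3/0 → 2 ('ea')
  [5] 0/5 → 1 ('e')
  [6] 5/2 → 0 ('')

n(n+1)/2 = 7·8/2 = 28
Σ LCP = 0 + 1 + 0 + 0 + 2 + 1 + 0 = 4
distinct = 28 − 4 = 24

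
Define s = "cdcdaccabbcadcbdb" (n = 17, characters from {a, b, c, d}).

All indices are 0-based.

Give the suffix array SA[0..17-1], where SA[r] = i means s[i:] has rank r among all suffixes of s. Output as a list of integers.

[7, 4, 11, 16, 8, 9, 14, 6, 10, 13, 5, 2, 0, 3, 15, 12, 1]

rank | idx | suffix
   0 |   7 | abbcadcbdb
   1 |   4 | accabbcadcbdb
   2 |  11 | adcbdb
   3 |  16 | b
   4 |   8 | bbcadcbdb
   5 |   9 | bcadcbdb
   6 |  14 | bdb
   7 |   6 | cabbcadcbdb
   8 |  10 | cadcbdb
   9 |  13 | cbdb
  10 |   5 | ccabbcadcbdb
  11 |   2 | cdaccabbcadcbdb
  12 |   0 | cdcdaccabbcadcbdb
  13 |   3 | daccabbcadcbdb
  14 |  15 | db
  15 |  12 | dcbdb
  16 |   1 | dcdaccabbcadcbdb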